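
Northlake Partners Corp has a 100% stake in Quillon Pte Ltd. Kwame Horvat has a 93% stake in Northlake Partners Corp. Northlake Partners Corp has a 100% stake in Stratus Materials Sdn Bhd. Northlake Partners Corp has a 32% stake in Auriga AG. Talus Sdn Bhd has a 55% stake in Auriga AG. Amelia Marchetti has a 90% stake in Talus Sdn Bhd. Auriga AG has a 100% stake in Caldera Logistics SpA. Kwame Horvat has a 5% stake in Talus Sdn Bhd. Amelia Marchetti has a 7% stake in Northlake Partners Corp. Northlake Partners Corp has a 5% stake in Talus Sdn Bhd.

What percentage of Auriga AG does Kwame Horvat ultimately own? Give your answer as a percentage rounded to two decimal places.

35.07%

Kwame reaches Auriga along 3 paths.
Via Talus: 5% × 55% = 2.75%.
Via Northlake → Talus: 93% × 5% × 55% = 2.5575%.
Via Northlake: 93% × 32% = 29.76%.
Total: 2.75% + 2.5575% + 29.76% = 35.0675%.
Rounded: 35.07%.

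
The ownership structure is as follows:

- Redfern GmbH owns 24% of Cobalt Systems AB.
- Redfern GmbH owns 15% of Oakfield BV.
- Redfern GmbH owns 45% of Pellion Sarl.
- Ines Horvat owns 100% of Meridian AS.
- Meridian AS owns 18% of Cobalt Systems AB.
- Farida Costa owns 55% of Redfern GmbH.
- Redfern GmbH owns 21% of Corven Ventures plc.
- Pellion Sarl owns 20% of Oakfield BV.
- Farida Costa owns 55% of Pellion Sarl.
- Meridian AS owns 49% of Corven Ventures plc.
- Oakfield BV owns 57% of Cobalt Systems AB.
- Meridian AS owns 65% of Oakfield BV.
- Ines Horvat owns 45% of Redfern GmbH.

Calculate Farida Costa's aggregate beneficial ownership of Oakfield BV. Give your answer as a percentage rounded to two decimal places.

24.20%

Farida reaches Oakfield along 3 paths.
Via Pellion: 55% × 20% = 11%.
Via Redfern → Pellion: 55% × 45% × 20% = 4.95%.
Via Redfern: 55% × 15% = 8.25%.
Total: 11% + 4.95% + 8.25% = 24.2%.
Rounded: 24.20%.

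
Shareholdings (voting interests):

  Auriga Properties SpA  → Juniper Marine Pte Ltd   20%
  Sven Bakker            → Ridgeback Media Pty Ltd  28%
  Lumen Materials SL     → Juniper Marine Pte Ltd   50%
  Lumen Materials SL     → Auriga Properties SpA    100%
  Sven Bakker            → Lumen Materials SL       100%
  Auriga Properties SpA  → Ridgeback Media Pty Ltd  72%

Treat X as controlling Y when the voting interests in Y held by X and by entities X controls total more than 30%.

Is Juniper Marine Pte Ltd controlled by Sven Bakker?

Yes

Sven holds 100% of Lumen, so Sven controls Lumen.
Lumen holds 100% of Auriga, so Sven controls Auriga.
Auriga and Lumen together hold 20% + 50% = 70% of Juniper, so Sven controls Juniper.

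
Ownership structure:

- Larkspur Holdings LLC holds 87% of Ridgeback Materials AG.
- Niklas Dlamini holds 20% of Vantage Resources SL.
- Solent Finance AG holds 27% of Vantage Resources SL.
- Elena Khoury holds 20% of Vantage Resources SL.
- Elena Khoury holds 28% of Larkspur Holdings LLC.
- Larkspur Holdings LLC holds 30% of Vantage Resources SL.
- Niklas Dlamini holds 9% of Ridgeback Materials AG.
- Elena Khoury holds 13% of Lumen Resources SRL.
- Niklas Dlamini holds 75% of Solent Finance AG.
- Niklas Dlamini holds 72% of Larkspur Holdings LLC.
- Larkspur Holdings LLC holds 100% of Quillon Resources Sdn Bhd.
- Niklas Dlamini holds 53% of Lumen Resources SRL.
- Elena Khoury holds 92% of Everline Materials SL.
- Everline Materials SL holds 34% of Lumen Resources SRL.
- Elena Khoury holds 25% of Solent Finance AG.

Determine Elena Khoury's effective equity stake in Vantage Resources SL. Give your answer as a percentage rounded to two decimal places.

35.15%

Elena reaches Vantage along 3 paths.
Via Larkspur: 28% × 30% = 8.4%.
Direct stake: 20% = 20%.
Via Solent: 25% × 27% = 6.75%.
Total: 8.4% + 20% + 6.75% = 35.15%.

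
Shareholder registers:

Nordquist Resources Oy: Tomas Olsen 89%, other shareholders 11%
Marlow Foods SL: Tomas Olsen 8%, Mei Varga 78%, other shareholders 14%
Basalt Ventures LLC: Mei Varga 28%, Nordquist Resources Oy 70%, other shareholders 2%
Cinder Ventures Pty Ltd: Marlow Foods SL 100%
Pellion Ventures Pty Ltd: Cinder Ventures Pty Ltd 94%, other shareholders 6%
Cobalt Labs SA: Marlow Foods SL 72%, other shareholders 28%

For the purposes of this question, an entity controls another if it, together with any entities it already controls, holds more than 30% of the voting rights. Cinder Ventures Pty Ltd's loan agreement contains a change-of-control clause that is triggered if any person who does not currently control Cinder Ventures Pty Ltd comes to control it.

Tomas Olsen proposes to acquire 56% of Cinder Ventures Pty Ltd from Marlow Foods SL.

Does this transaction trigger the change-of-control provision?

Yes

The purchase adds only to Tomas's holdings (Marlow's stake shrinks), so Tomas is the only person who could newly come to control Cinder.
Tomas holds 89% of Nordquist, so Tomas controls Nordquist.
Nordquist holds 70% of Basalt, so Tomas controls Basalt.
Neither Tomas nor any entity Tomas controls holds any voting interest in Cinder.
So before the transaction, Tomas does not control Cinder.
After the purchase, Tomas holds 56% of Cinder directly, and Marlow's stake falls to 44%.
Tomas holds 56% of Cinder, so Tomas controls Cinder.
Tomas did not control Cinder before and does after, so the clause is triggered.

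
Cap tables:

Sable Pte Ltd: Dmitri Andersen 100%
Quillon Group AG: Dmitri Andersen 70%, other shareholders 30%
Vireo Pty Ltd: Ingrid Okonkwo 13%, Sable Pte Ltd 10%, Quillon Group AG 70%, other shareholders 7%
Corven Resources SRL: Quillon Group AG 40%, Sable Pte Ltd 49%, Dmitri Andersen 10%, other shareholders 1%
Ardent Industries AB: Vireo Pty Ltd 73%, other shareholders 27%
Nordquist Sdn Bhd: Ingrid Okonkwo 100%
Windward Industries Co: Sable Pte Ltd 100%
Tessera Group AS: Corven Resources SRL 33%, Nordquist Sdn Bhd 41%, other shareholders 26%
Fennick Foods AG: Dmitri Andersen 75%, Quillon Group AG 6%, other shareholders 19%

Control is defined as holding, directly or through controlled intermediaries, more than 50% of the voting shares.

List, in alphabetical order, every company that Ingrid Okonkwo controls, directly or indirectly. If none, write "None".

Ingrid holds 100% of Nordquist, so Ingrid controls Nordquist.
No other company's threshold is met.

Nordquist Sdn Bhd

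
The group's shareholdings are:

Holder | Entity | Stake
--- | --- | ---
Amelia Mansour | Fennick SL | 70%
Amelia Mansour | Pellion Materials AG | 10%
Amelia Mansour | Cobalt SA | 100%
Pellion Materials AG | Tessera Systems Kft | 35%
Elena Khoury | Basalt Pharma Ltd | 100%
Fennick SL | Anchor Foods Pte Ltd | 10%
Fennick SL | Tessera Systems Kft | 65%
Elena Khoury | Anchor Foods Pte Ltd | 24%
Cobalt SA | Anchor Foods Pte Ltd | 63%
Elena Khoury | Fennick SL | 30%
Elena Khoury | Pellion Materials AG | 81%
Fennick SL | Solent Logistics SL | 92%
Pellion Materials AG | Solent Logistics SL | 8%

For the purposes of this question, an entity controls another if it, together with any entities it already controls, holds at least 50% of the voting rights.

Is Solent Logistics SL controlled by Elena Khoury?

No

Elena holds 81% of Pellion, so Elena controls Pellion.
Elena holds 100% of Basalt, so Elena controls Basalt.
In Solent, Elena's side holds only 8%, not ≥ 50%.
So Elena does not control Solent.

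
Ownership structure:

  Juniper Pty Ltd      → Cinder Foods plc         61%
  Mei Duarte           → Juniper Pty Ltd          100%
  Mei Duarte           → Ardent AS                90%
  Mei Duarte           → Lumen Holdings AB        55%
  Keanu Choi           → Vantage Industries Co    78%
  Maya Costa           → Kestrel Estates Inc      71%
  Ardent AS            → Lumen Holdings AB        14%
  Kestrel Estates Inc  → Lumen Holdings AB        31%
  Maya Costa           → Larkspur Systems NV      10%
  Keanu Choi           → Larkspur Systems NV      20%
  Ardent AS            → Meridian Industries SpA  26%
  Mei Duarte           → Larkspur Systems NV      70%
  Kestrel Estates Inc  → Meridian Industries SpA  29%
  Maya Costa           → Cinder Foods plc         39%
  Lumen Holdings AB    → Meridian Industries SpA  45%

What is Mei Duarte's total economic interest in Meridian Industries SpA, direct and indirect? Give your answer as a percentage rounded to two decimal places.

53.82%

Mei reaches Meridian along 3 paths.
Via Ardent: 90% × 26% = 23.4%.
Via Ardent → Lumen: 90% × 14% × 45% = 5.67%.
Via Lumen: 55% × 45% = 24.75%.
Total: 23.4% + 5.67% + 24.75% = 53.82%.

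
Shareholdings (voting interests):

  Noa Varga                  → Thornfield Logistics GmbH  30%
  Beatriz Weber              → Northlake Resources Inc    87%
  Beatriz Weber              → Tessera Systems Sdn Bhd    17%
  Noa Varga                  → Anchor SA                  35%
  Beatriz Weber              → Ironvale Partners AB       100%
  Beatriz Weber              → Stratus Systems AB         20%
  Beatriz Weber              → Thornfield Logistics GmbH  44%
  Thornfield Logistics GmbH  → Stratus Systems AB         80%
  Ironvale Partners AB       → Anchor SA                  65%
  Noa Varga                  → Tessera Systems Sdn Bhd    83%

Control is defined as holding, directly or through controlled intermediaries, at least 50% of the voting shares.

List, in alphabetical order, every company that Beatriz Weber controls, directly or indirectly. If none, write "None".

Anchor SA, Ironvale Partners AB, Northlake Resources Inc

Beatriz holds 87% of Northlake, so Beatriz controls Northlake.
Beatriz holds 100% of Ironvale, so Beatriz controls Ironvale.
Ironvale holds 65% of Anchor, so Beatriz controls Anchor.
No other company's threshold is met.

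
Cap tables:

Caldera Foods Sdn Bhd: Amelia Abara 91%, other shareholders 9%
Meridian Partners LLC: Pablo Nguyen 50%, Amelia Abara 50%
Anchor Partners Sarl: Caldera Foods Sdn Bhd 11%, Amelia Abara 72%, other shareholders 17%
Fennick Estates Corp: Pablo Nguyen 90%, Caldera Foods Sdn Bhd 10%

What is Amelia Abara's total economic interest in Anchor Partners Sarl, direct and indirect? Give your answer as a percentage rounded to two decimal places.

Amelia reaches Anchor along 2 paths.
Via Caldera: 91% × 11% = 10.01%.
Direct stake: 72% = 72%.
Total: 10.01% + 72% = 82.01%.

82.01%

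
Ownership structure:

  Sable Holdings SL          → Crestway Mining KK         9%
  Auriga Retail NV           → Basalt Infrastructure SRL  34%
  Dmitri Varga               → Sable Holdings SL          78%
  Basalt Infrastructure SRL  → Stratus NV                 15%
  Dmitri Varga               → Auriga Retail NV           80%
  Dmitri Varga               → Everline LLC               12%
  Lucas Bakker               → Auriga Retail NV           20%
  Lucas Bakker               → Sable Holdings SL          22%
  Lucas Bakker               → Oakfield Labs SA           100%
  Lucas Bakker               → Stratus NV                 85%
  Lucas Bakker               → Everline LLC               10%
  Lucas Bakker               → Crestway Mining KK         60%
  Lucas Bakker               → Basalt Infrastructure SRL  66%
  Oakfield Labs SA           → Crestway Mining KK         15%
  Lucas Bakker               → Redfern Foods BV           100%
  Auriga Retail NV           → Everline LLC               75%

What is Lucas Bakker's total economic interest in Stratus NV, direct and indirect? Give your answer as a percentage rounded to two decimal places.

95.92%

Lucas reaches Stratus along 3 paths.
Via Basalt: 66% × 15% = 9.9%.
Via Auriga → Basalt: 20% × 34% × 15% = 1.02%.
Direct stake: 85% = 85%.
Total: 9.9% + 1.02% + 85% = 95.92%.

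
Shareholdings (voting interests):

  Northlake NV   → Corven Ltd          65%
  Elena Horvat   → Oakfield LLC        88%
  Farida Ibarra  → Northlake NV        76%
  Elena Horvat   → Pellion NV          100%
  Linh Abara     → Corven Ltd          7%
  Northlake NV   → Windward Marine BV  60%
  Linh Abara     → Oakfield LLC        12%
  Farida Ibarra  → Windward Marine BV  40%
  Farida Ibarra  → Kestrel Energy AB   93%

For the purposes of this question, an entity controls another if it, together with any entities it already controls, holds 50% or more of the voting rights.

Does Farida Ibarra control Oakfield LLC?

Farida holds 93% of Kestrel, so Farida controls Kestrel.
Farida holds 76% of Northlake, so Farida controls Northlake.
Northlake holds 65% of Corven, so Farida controls Corven.
Northlake and Farida together hold 60% + 40% = 100% of Windward, so Farida controls Windward.
Neither Farida nor any entity Farida controls holds any voting interest in Oakfield.
So Farida does not control Oakfield.

No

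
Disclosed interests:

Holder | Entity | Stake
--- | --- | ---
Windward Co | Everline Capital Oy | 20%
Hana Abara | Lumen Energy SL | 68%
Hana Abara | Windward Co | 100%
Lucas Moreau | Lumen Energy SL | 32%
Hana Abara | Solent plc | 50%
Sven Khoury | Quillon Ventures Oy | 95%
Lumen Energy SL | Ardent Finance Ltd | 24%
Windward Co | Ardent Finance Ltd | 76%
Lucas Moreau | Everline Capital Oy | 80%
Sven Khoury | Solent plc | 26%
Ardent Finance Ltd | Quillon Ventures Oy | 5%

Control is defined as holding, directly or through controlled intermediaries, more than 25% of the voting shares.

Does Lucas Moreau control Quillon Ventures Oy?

No

Lucas holds 32% of Lumen, so Lucas controls Lumen.
Lucas holds 80% of Everline, so Lucas controls Everline.
Neither Lucas nor any entity Lucas controls holds any voting interest in Quillon.
So Lucas does not control Quillon.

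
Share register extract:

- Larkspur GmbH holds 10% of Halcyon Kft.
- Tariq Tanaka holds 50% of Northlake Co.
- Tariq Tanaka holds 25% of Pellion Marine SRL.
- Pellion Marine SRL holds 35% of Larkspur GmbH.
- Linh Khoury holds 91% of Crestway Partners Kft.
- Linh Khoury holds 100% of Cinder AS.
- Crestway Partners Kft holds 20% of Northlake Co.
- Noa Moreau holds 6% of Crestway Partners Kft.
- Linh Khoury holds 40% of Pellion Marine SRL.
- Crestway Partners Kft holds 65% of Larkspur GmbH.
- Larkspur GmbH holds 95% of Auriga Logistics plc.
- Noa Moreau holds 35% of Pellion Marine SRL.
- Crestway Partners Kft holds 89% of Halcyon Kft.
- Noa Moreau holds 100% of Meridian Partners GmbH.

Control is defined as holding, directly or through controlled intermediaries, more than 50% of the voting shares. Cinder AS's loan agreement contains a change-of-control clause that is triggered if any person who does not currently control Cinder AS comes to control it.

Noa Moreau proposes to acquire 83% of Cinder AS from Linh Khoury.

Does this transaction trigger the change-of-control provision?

The purchase adds only to Noa's holdings (Linh's stake shrinks), so Noa is the only person who could newly come to control Cinder.
Noa holds 100% of Meridian, so Noa controls Meridian.
Neither Noa nor any entity Noa controls holds any voting interest in Cinder.
So before the transaction, Noa does not control Cinder.
After the purchase, Noa holds 83% of Cinder directly, and Linh's stake falls to 17%.
Noa holds 83% of Cinder, so Noa controls Cinder.
Noa did not control Cinder before and does after, so the clause is triggered.

Yes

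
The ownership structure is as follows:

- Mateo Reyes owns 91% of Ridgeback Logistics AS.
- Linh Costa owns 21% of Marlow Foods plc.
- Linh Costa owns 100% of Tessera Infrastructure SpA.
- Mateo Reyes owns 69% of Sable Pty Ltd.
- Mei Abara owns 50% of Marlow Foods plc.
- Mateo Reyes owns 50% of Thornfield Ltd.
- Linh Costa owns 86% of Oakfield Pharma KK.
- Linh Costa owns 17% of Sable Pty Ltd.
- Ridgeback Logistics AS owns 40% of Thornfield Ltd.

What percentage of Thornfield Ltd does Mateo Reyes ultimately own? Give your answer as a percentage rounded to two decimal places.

Mateo reaches Thornfield along 2 paths.
Via Ridgeback: 91% × 40% = 36.4%.
Direct stake: 50% = 50%.
Total: 36.4% + 50% = 86.4%.
Rounded: 86.40%.

86.40%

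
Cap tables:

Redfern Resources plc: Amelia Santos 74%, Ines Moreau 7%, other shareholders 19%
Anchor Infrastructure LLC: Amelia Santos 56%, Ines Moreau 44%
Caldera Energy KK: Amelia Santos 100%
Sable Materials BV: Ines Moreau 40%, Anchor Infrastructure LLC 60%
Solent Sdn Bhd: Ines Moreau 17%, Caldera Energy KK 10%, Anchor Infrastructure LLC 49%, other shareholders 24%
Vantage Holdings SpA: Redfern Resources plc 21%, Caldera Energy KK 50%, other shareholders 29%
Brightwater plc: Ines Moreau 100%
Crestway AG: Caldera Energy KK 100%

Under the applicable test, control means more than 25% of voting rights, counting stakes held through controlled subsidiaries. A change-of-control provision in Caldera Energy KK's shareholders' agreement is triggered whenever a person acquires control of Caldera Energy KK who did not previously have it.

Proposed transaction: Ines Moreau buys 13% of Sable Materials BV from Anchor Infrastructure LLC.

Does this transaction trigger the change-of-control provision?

No

The purchase adds only to Ines's holdings (Anchor's stake shrinks), so Ines is the only person who could newly come to control Caldera.
Ines holds 44% of Anchor, so Ines controls Anchor.
Ines and Anchor together hold 40% + 60% = 100% of Sable, so Ines controls Sable.
Ines and Anchor together hold 17% + 49% = 66% of Solent, so Ines controls Solent.
Ines holds 100% of Brightwater, so Ines controls Brightwater.
Neither Ines nor any entity Ines controls holds any voting interest in Caldera.
So before the transaction, Ines does not control Caldera.
After the purchase, Ines's direct stake in Sable rises to 40% + 13% = 53%, and Anchor's stake falls to 47%.
Ines and Anchor together hold 53% + 47% = 100% of Sable, so Ines controls Sable.
After the transaction, neither Ines nor any entity Ines controls holds a voting interest in Caldera, so Ines still does not control it.
No new person acquires control, so the clause is not triggered.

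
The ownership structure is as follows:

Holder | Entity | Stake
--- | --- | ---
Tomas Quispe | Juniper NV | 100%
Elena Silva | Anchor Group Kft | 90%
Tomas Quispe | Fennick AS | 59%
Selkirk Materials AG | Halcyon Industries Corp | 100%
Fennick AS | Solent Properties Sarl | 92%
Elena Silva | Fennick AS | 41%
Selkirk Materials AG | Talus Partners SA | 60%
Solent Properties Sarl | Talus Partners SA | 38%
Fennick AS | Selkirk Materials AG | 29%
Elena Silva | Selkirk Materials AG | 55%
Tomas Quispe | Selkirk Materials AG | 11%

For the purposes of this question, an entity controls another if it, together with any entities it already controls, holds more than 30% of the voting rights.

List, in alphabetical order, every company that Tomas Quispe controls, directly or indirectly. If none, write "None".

Fennick AS, Halcyon Industries Corp, Juniper NV, Selkirk Materials AG, Solent Properties Sarl, Talus Partners SA

Tomas holds 59% of Fennick, so Tomas controls Fennick.
Fennick and Tomas together hold 29% + 11% = 40% of Selkirk, so Tomas controls Selkirk.
Fennick holds 92% of Solent, so Tomas controls Solent.
Selkirk and Solent together hold 60% + 38% = 98% of Talus, so Tomas controls Talus.
Selkirk holds 100% of Halcyon, so Tomas controls Halcyon.
Tomas holds 100% of Juniper, so Tomas controls Juniper.
No other company's threshold is met.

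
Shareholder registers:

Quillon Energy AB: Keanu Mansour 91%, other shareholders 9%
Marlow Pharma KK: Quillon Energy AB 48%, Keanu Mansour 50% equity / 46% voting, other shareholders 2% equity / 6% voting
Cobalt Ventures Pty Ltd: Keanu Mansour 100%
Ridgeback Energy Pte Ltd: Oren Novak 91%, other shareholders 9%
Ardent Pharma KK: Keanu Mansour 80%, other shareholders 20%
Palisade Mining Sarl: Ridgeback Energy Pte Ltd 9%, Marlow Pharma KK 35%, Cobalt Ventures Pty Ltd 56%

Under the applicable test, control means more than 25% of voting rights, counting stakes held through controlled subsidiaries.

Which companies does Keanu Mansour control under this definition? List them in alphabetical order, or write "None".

Keanu holds 91% of Quillon, so Keanu controls Quillon.
Quillon and Keanu together hold 48% + 46% = 94% of Marlow, so Keanu controls Marlow.
Keanu holds 100% of Cobalt, so Keanu controls Cobalt.
Keanu holds 80% of Ardent, so Keanu controls Ardent.
Marlow and Cobalt together hold 35% + 56% = 91% of Palisade, so Keanu controls Palisade.
No other company's threshold is met.

Ardent Pharma KK, Cobalt Ventures Pty Ltd, Marlow Pharma KK, Palisade Mining Sarl, Quillon Energy AB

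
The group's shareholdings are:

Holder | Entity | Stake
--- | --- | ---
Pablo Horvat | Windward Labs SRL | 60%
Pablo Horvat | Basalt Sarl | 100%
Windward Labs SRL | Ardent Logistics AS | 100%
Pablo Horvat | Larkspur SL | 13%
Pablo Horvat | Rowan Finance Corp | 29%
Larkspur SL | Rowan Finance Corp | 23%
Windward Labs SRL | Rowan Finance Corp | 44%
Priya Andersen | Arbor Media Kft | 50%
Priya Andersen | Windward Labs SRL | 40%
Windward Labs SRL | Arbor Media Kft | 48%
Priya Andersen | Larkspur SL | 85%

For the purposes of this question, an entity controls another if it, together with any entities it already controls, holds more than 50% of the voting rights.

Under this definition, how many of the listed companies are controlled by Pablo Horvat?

4

Pablo holds 60% of Windward, so Pablo controls Windward.
Pablo and Windward together hold 29% + 44% = 73% of Rowan, so Pablo controls Rowan.
Windward holds 100% of Ardent, so Pablo controls Ardent.
Pablo holds 100% of Basalt, so Pablo controls Basalt.
No other company's threshold is met.
Pablo controls 4 companies.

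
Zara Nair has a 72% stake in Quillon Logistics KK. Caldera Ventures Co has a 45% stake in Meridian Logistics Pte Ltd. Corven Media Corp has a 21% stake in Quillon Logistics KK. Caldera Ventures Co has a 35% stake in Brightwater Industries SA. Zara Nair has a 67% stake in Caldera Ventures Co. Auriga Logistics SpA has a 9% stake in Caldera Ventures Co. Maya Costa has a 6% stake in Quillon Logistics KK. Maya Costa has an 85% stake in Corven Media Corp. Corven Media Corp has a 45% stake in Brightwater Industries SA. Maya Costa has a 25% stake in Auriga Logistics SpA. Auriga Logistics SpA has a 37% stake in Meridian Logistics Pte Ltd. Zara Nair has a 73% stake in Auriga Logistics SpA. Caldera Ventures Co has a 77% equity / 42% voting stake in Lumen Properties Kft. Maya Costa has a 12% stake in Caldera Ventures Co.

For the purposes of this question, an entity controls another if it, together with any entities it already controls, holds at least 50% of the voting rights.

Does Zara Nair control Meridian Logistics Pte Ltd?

Zara holds 73% of Auriga, so Zara controls Auriga.
Auriga and Zara together hold 9% + 67% = 76% of Caldera, so Zara controls Caldera.
Auriga and Caldera together hold 37% + 45% = 82% of Meridian, so Zara controls Meridian.

Yes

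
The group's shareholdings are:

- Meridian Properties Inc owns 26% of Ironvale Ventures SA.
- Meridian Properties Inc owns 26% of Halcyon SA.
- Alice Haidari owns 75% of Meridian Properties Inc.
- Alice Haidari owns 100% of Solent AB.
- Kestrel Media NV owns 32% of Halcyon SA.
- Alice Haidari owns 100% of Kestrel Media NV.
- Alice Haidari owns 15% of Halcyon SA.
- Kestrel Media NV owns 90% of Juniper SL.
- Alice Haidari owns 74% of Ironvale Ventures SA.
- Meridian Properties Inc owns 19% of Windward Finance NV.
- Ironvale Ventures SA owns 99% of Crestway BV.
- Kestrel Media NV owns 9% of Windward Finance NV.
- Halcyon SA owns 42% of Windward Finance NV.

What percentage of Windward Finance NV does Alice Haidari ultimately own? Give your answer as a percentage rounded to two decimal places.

Alice reaches Windward along 5 paths.
Via Meridian → Halcyon: 75% × 26% × 42% = 8.19%.
Via Kestrel → Halcyon: 100% × 32% × 42% = 13.44%.
Via Halcyon: 15% × 42% = 6.3%.
Via Kestrel: 100% × 9% = 9%.
Via Meridian: 75% × 19% = 14.25%.
Total: 8.19% + 13.44% + 6.3% + 9% + 14.25% = 51.18%.

51.18%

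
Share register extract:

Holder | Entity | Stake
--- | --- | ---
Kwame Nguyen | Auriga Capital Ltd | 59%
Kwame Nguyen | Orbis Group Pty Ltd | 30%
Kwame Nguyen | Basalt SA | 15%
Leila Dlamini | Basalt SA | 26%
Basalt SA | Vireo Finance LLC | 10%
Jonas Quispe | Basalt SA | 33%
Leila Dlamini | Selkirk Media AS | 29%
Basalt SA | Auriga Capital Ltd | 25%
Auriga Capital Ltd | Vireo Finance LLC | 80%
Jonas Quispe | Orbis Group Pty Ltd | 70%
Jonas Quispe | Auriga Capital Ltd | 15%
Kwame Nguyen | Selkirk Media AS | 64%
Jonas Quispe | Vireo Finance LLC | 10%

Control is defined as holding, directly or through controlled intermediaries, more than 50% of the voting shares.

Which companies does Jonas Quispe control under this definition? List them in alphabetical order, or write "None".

Jonas holds 70% of Orbis, so Jonas controls Orbis.
No other company's threshold is met.

Orbis Group Pty Ltd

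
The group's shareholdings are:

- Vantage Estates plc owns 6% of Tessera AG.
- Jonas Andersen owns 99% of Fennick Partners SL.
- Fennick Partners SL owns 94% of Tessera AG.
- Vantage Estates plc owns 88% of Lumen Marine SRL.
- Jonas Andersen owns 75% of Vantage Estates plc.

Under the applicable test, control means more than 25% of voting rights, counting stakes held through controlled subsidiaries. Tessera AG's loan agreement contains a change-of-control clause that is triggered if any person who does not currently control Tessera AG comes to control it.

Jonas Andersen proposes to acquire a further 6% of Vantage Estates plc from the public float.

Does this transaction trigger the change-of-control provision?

The purchase changes only Jonas's holdings, so Jonas is the only person who could newly come to control Tessera.
Jonas holds 99% of Fennick, so Jonas controls Fennick.
Jonas holds 75% of Vantage, so Jonas controls Vantage.
Fennick and Vantage together hold 94% + 6% = 100% of Tessera, so Jonas controls Tessera.
So Jonas already controls Tessera before the transaction.
After the purchase, Jonas's direct stake in Vantage rises to 75% + 6% = 81%.
Jonas controlled Tessera already, so this is not a new person acquiring control; every other person's position is unchanged or reduced.
No new person acquires control, so the clause is not triggered.

No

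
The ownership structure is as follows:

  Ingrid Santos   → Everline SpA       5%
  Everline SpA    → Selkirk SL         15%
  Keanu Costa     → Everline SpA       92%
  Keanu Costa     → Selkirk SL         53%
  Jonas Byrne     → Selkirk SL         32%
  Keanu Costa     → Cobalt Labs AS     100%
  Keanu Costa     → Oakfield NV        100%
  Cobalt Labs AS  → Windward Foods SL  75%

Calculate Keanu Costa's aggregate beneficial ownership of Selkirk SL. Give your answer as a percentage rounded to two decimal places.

66.80%

Keanu reaches Selkirk along 2 paths.
Direct stake: 53% = 53%.
Via Everline: 92% × 15% = 13.8%.
Total: 53% + 13.8% = 66.8%.
Rounded: 66.80%.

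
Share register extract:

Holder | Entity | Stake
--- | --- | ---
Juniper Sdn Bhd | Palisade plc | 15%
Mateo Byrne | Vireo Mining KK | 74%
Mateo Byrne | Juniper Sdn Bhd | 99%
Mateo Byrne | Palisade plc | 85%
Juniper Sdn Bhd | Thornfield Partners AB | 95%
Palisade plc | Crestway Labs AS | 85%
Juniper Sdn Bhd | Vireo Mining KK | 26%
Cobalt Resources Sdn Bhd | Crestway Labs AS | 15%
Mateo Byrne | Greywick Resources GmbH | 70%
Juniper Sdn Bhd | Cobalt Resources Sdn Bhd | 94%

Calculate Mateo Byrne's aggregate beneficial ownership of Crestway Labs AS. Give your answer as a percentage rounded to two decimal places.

Mateo reaches Crestway along 3 paths.
Via Juniper → Cobalt: 99% × 94% × 15% = 13.959%.
Via Juniper → Palisade: 99% × 15% × 85% = 12.6225%.
Via Palisade: 85% × 85% = 72.25%.
Total: 13.959% + 12.6225% + 72.25% = 98.8315%.
Rounded: 98.83%.

98.83%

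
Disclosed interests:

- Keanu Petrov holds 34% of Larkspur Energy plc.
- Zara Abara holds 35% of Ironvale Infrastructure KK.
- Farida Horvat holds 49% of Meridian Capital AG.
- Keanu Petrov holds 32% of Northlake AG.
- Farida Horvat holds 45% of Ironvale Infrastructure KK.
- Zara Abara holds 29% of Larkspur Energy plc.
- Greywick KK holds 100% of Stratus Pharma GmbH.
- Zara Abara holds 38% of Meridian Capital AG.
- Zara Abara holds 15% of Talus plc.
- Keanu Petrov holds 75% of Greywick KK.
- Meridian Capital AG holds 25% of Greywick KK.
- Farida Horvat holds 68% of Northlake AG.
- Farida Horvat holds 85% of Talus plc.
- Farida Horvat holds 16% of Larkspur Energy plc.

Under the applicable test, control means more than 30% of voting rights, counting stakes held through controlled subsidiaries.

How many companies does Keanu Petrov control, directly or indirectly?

Keanu holds 32% of Northlake, so Keanu controls Northlake.
Keanu holds 75% of Greywick, so Keanu controls Greywick.
Greywick holds 100% of Stratus, so Keanu controls Stratus.
Keanu holds 34% of Larkspur, so Keanu controls Larkspur.
No other company's threshold is met.
Keanu controls 4 companies.

4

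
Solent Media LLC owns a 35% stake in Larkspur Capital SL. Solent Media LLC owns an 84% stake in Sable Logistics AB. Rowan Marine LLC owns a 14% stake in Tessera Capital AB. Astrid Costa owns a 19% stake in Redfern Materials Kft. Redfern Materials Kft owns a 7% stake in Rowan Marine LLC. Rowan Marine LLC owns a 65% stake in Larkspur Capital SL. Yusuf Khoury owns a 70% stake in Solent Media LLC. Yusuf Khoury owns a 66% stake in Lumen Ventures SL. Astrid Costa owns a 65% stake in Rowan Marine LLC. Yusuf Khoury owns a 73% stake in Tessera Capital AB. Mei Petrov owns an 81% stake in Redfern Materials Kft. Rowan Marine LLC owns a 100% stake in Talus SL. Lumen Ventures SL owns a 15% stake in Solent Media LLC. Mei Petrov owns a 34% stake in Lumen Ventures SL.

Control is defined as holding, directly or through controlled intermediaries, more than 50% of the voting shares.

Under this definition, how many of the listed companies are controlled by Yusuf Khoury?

Yusuf holds 66% of Lumen, so Yusuf controls Lumen.
Yusuf and Lumen together hold 70% + 15% = 85% of Solent, so Yusuf controls Solent.
Solent holds 84% of Sable, so Yusuf controls Sable.
Yusuf holds 73% of Tessera, so Yusuf controls Tessera.
No other company's threshold is met.
Yusuf controls 4 companies.

4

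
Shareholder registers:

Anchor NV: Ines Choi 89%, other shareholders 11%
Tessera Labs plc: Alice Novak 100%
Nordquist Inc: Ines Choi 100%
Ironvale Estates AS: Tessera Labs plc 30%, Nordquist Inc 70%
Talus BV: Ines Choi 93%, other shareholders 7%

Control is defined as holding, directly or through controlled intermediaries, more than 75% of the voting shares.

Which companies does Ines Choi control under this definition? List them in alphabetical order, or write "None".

Anchor NV, Nordquist Inc, Talus BV

Ines holds 89% of Anchor, so Ines controls Anchor.
Ines holds 100% of Nordquist, so Ines controls Nordquist.
Ines holds 93% of Talus, so Ines controls Talus.
No other company's threshold is met.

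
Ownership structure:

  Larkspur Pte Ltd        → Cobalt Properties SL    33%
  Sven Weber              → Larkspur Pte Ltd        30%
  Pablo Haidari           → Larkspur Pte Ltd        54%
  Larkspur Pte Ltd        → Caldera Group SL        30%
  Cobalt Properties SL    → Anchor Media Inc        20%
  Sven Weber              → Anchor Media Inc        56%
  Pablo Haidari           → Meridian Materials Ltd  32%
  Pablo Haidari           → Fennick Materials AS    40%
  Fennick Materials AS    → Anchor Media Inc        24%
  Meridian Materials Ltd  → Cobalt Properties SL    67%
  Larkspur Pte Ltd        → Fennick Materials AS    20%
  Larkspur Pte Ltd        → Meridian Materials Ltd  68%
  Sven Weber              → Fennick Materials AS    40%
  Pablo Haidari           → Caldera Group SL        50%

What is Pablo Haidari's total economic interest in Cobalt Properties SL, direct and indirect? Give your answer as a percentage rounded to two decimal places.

63.86%

Pablo reaches Cobalt along 3 paths.
Via Meridian: 32% × 67% = 21.44%.
Via Larkspur → Meridian: 54% × 68% × 67% = 24.6024%.
Via Larkspur: 54% × 33% = 17.82%.
Total: 21.44% + 24.6024% + 17.82% = 63.8624%.
Rounded: 63.86%.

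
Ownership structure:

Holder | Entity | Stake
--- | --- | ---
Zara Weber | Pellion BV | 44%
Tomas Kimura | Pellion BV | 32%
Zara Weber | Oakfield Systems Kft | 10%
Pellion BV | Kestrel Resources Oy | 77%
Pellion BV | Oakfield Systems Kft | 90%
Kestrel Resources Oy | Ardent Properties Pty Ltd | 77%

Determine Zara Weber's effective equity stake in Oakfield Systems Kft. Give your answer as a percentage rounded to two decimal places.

49.60%

Zara reaches Oakfield along 2 paths.
Via Pellion: 44% × 90% = 39.6%.
Direct stake: 10% = 10%.
Total: 39.6% + 10% = 49.6%.
Rounded: 49.60%.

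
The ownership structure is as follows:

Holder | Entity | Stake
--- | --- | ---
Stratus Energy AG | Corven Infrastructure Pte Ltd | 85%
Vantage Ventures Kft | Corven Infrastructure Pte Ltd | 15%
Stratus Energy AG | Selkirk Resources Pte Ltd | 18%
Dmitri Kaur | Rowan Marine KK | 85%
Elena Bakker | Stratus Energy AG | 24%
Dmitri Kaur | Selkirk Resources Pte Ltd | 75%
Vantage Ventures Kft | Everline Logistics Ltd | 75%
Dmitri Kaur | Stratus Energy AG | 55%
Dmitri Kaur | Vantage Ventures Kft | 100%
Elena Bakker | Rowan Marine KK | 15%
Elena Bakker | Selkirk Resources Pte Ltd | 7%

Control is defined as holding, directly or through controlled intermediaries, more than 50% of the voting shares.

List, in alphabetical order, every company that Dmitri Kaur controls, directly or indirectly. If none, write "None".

Corven Infrastructure Pte Ltd, Everline Logistics Ltd, Rowan Marine KK, Selkirk Resources Pte Ltd, Stratus Energy AG, Vantage Ventures Kft

Dmitri holds 55% of Stratus, so Dmitri controls Stratus.
Dmitri holds 100% of Vantage, so Dmitri controls Vantage.
Stratus and Dmitri together hold 18% + 75% = 93% of Selkirk, so Dmitri controls Selkirk.
Vantage and Stratus together hold 15% + 85% = 100% of Corven, so Dmitri controls Corven.
Vantage holds 75% of Everline, so Dmitri controls Everline.
Dmitri holds 85% of Rowan, so Dmitri controls Rowan.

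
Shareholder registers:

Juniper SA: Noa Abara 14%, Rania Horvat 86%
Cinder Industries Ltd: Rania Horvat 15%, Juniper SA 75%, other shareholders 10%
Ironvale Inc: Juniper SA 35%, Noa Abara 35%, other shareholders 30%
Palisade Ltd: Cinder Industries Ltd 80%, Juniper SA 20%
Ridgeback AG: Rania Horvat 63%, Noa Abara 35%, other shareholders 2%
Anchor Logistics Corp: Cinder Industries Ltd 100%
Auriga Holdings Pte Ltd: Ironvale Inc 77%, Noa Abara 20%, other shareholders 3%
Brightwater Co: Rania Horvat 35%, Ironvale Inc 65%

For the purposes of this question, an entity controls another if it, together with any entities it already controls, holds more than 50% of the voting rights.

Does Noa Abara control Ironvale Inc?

Noa's largest direct stake is 35% in Ironvale, which does not meet the threshold, so Noa controls no company.
In Ironvale, Noa's side holds only 35%, not > 50%.
So Noa does not control Ironvale.

No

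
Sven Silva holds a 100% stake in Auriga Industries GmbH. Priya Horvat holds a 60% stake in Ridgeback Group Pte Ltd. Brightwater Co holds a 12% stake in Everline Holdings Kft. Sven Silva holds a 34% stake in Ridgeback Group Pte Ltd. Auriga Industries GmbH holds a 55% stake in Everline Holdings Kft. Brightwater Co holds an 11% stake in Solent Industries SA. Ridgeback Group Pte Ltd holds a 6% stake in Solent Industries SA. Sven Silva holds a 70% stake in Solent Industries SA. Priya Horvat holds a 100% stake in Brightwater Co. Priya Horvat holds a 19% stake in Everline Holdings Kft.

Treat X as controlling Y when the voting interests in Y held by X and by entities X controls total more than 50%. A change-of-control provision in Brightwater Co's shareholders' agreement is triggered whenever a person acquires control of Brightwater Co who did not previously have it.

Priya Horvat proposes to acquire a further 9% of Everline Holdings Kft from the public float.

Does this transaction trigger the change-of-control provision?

No

The purchase changes only Priya's holdings, so Priya is the only person who could newly come to control Brightwater.
Priya holds 100% of Brightwater, so Priya controls Brightwater.
So Priya already controls Brightwater before the transaction.
After the purchase, Priya's direct stake in Everline rises to 19% + 9% = 28%.
Priya controlled Brightwater already, so this is not a new person acquiring control; every other person's position is unchanged or reduced.
No new person acquires control, so the clause is not triggered.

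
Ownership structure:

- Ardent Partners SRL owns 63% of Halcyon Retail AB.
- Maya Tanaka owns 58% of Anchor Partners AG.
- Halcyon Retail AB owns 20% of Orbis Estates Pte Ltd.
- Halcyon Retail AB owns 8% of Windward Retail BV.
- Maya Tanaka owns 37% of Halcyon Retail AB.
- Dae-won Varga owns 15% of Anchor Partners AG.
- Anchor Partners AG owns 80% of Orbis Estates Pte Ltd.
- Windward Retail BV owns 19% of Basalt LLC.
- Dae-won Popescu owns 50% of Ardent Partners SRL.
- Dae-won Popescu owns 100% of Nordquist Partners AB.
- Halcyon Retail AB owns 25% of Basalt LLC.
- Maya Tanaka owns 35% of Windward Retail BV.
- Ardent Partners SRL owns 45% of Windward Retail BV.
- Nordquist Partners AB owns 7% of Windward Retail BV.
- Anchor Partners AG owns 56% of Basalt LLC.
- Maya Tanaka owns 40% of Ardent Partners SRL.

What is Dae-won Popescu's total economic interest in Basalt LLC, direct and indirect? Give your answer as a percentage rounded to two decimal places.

Dae-won Popescu reaches Basalt along 4 paths.
Via Nordquist → Windward: 100% × 7% × 19% = 1.33%.
Via Ardent → Windward: 50% × 45% × 19% = 4.275%.
Via Ardent → Halcyon → Windward: 50% × 63% × 8% × 19% = 0.4788%.
Via Ardent → Halcyon: 50% × 63% × 25% = 7.875%.
Total: 1.33% + 4.275% + 0.4788% + 7.875% = 13.9588%.
Rounded: 13.96%.

13.96%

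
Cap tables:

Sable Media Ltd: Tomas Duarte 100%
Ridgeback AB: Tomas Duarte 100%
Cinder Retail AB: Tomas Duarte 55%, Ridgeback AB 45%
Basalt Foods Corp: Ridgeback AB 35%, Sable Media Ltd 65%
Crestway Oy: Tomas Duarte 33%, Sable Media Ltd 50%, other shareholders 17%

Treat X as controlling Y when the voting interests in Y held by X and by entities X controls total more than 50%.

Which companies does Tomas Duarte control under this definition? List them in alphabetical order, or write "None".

Basalt Foods Corp, Cinder Retail AB, Crestway Oy, Ridgeback AB, Sable Media Ltd

Tomas holds 100% of Sable, so Tomas controls Sable.
Tomas holds 100% of Ridgeback, so Tomas controls Ridgeback.
Tomas and Ridgeback together hold 55% + 45% = 100% of Cinder, so Tomas controls Cinder.
Ridgeback and Sable together hold 35% + 65% = 100% of Basalt, so Tomas controls Basalt.
Tomas and Sable together hold 33% + 50% = 83% of Crestway, so Tomas controls Crestway.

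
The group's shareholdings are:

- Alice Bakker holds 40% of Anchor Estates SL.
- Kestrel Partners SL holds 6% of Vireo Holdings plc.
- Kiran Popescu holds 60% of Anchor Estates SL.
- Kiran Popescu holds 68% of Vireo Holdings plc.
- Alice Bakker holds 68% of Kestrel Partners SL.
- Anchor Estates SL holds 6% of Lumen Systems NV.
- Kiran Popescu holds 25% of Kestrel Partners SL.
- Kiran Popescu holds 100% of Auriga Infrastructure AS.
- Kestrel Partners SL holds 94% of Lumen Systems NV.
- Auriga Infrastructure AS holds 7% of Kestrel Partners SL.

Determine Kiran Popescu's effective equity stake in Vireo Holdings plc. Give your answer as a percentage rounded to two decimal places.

Kiran reaches Vireo along 3 paths.
Via Kestrel: 25% × 6% = 1.5%.
Via Auriga → Kestrel: 100% × 7% × 6% = 0.42%.
Direct stake: 68% = 68%.
Total: 1.5% + 0.42% + 68% = 69.92%.

69.92%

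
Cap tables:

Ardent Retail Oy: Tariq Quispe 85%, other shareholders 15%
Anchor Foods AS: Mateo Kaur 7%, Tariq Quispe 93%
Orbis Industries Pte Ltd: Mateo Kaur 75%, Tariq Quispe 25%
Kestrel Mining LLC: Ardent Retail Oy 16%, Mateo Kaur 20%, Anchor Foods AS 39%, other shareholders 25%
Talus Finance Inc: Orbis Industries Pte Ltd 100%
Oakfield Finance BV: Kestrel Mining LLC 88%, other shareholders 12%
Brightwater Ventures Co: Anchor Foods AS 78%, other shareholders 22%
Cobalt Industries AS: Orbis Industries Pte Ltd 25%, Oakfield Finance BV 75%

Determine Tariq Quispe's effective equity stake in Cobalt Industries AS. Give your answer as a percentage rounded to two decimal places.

39.16%

Tariq reaches Cobalt along 3 paths.
Via Orbis: 25% × 25% = 6.25%.
Via Ardent → Kestrel → Oakfield: 85% × 16% × 88% × 75% = 8.976%.
Via Anchor → Kestrel → Oakfield: 93% × 39% × 88% × 75% = 23.9382%.
Total: 6.25% + 8.976% + 23.9382% = 39.1642%.
Rounded: 39.16%.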